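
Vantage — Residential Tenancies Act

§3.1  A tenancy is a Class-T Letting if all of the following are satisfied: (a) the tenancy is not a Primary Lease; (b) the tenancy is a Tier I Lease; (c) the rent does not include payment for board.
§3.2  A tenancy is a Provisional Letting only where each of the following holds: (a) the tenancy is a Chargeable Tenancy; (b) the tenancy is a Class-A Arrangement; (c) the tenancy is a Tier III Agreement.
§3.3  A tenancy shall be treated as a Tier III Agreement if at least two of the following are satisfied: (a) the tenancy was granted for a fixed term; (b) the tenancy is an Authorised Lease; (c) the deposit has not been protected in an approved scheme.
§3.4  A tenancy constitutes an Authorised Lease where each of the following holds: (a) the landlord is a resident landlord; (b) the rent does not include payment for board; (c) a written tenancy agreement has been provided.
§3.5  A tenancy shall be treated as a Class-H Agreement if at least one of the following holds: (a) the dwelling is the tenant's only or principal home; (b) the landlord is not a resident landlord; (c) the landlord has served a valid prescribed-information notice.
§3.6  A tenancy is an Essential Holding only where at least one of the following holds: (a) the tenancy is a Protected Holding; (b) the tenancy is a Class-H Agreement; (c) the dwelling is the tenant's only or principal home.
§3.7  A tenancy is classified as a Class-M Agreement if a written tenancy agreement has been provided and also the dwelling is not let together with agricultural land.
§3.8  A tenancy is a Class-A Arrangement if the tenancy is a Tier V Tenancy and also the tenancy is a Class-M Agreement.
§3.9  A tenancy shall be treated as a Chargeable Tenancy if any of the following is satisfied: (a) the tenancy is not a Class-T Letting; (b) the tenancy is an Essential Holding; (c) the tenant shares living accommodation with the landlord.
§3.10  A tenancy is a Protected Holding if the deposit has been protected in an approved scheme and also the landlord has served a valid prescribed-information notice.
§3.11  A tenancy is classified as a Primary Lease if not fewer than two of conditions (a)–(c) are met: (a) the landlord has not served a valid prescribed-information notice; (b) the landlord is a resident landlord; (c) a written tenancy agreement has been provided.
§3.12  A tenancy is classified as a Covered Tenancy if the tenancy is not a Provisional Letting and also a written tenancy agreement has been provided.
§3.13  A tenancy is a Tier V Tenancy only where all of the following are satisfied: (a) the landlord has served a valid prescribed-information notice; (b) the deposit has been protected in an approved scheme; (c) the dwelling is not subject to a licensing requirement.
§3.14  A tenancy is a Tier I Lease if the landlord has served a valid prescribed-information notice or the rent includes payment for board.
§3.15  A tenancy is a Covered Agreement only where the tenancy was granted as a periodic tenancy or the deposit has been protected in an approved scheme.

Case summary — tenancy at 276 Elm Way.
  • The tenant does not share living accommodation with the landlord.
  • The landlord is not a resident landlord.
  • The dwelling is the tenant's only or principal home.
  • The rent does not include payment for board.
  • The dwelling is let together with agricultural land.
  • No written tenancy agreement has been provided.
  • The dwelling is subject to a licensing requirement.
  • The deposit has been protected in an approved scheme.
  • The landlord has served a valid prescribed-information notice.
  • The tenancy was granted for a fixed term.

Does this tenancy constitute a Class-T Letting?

§3.11 — Primary Lease: the landlord has not served a valid prescribed-information notice? no; the landlord is a resident landlord? no; a written tenancy agreement has been provided? no — 0 of 3 hold (need ≥2) → not satisfied.
§3.14 — Tier I Lease: [the landlord has served a valid prescribed-information notice? yes] OR [the rent includes payment for board? no] → satisfied.
§3.1 — Class-T Letting: [not a Primary Lease (§3.11)? yes] AND [Tier I Lease (§3.14)? yes] AND [the rent does not include payment for board? yes] → satisfied.

Yes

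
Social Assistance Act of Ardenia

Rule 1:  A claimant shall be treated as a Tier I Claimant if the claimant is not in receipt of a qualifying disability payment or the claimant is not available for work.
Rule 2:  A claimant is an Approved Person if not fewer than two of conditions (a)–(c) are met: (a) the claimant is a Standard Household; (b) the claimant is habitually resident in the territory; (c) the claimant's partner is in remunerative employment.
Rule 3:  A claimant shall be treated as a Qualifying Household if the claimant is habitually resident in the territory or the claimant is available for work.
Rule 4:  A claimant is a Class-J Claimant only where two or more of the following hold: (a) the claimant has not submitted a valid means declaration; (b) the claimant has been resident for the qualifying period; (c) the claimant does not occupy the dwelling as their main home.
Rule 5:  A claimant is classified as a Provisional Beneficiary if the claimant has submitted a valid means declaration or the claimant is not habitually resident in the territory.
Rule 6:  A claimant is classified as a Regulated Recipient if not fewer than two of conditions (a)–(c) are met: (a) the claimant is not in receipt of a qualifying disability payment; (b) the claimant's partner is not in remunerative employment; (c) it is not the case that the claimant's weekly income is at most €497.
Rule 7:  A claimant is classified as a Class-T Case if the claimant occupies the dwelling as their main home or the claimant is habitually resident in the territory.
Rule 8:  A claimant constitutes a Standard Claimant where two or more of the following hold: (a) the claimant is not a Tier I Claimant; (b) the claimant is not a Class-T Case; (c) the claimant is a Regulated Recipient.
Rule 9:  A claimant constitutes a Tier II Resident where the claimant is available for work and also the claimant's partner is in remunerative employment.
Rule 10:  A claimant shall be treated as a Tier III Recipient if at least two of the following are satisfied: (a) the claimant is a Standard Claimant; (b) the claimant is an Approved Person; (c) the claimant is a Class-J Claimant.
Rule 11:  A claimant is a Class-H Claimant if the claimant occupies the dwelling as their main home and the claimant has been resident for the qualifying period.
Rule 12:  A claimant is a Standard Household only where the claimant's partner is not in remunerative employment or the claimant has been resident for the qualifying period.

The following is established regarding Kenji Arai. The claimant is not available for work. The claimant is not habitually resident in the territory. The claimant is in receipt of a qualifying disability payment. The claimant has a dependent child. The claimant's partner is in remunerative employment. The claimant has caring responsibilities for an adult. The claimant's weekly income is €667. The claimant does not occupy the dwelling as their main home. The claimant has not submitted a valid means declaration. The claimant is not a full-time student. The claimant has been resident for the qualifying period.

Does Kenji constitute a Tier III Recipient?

Yes

rule 1 — Tier I Claimant: [the claimant is not in receipt of a qualifying disability payment? no] OR [the claimant is not available for work? yes] → satisfied.
rule 7 — Class-T Case: [the claimant occupies the dwelling as their main home? no] OR [the claimant is habitually resident in the territory? no] → not satisfied.
rule 6 — Regulated Recipient: the claimant is not in receipt of a qualifying disability payment? no; the claimant's partner is not in remunerative employment? no; claimant's weekly income: €667 ≤ €497? no, so negated condition yes — 1 of 3 hold (need ≥2) → not satisfied.
rule 8 — Standard Claimant: not a Tier I Claimant (rule 1)? no; not a Class-T Case (rule 7)? yes; Regulated Recipient (rule 6)? no — 1 of 3 hold (need ≥2) → not satisfied.
rule 12 — Standard Household: [the claimant's partner is not in remunerative employment? no] OR [the claimant has been resident for the qualifying period? yes] → satisfied.
rule 2 — Approved Person: Standard Household (rule 12)? yes; the claimant is habitually resident in the territory? no; the claimant's partner is in remunerative employment? yes — 2 of 3 hold (need ≥2) → satisfied.
rule 4 — Class-J Claimant: the claimant has not submitted a valid means declaration? yes; the claimant has been resident for the qualifying period? yes; the claimant does not occupy the dwelling as their main home? yes — 3 of 3 hold (need ≥2) → satisfied.
rule 10 — Tier III Recipient: Standard Claimant (rule 8)? no; Approved Person (rule 2)? yes; Class-J Claimant (rule 4)? yes — 2 of 3 hold (need ≥2) → satisfied.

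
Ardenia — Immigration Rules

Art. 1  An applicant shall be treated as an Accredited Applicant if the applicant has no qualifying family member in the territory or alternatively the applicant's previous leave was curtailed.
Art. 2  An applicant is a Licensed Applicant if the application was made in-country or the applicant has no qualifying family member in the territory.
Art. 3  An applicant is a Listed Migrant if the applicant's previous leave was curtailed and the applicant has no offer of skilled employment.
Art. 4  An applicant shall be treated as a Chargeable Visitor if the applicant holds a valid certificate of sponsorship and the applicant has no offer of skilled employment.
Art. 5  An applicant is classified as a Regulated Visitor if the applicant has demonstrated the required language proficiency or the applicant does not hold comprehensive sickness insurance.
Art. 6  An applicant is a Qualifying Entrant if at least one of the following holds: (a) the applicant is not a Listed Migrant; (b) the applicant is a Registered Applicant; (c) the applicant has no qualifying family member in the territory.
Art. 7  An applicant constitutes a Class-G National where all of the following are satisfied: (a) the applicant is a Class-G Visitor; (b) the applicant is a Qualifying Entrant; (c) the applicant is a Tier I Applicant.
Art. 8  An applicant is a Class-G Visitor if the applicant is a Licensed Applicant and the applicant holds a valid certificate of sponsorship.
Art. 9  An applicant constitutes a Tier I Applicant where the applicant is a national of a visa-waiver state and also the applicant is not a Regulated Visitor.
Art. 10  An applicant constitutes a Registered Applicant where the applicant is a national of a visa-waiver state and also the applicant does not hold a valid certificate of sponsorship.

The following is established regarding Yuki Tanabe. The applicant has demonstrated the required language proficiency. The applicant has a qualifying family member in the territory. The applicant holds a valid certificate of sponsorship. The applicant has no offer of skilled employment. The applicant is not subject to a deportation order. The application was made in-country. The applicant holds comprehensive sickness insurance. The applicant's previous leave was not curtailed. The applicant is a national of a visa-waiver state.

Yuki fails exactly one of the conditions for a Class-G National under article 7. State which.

Tier I Applicant

article 2 — Licensed Applicant: [the application was made in-country? yes] OR [the applicant has no qualifying family member in the territory? no] → satisfied.
article 8 — Class-G Visitor: [Licensed Applicant (article 2)? yes] AND [the applicant holds a valid certificate of sponsorship? yes] → satisfied.
article 3 — Listed Migrant: [the applicant's previous leave was curtailed? no] AND [the applicant has no offer of skilled employment? yes] → not satisfied.
article 10 — Registered Applicant: [the applicant is a national of a visa-waiver state? yes] AND [the applicant does not hold a valid certificate of sponsorship? no] → not satisfied.
article 6 — Qualifying Entrant: [not a Listed Migrant (article 3)? yes] OR [Registered Applicant (article 10)? no] OR [the applicant has no qualifying family member in the territory? no] → satisfied.
article 5 — Regulated Visitor: [the applicant has demonstrated the required language proficiency? yes] OR [the applicant does not hold comprehensive sickness insurance? no] → satisfied.
article 9 — Tier I Applicant: [the applicant is a national of a visa-waiver state? yes] AND [not a Regulated Visitor (article 5)? no] → not satisfied.
article 7 — Class-G National: [Class-G Visitor (article 8)? yes] AND [Qualifying Entrant (article 6)? yes] AND [Tier I Applicant (article 9)? no] → not satisfied.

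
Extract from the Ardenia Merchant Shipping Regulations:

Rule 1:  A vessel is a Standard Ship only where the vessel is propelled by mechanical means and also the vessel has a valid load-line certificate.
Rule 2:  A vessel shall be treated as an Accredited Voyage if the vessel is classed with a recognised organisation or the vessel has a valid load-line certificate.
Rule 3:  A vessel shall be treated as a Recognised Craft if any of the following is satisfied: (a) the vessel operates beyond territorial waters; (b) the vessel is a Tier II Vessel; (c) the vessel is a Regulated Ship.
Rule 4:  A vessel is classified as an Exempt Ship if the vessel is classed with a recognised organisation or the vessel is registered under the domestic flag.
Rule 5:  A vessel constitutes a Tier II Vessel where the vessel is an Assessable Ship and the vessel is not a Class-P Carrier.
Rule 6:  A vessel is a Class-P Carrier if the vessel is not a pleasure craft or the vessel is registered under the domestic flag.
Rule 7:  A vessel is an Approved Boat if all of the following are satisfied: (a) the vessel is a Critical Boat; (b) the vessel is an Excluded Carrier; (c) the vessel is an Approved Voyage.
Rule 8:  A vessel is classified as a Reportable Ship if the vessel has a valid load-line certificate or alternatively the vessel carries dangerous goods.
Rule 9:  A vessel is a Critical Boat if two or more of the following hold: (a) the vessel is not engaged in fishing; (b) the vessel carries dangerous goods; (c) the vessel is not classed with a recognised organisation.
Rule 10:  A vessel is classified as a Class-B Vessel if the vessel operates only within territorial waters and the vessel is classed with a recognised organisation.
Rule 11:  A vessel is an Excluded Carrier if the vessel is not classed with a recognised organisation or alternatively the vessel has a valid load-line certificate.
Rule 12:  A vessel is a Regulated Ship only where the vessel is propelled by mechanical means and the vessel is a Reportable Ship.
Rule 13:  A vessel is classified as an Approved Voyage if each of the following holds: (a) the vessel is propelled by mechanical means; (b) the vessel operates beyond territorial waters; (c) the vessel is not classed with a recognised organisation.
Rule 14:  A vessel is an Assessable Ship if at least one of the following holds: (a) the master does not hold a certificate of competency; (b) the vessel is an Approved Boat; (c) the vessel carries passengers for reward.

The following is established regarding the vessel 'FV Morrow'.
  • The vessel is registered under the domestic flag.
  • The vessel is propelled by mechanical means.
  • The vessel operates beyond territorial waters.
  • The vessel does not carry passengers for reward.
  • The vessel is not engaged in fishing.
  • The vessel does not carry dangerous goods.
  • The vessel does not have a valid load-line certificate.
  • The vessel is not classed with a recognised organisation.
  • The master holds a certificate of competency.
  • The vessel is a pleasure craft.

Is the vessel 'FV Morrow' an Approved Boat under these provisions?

rule 9 — Critical Boat: the vessel is not engaged in fishing? yes; the vessel carries dangerous goods? no; the vessel is not classed with a recognised organisation? yes — 2 of 3 hold (need ≥2) → satisfied.
rule 11 — Excluded Carrier: [the vessel is not classed with a recognised organisation? yes] OR [the vessel has a valid load-line certificate? no] → satisfied.
rule 13 — Approved Voyage: [the vessel is propelled by mechanical means? yes] AND [the vessel operates beyond territorial waters? yes] AND [the vessel is not classed with a recognised organisation? yes] → satisfied.
rule 7 — Approved Boat: [Critical Boat (rule 9)? yes] AND [Excluded Carrier (rule 11)? yes] AND [Approved Voyage (rule 13)? yes] → satisfied.

Yes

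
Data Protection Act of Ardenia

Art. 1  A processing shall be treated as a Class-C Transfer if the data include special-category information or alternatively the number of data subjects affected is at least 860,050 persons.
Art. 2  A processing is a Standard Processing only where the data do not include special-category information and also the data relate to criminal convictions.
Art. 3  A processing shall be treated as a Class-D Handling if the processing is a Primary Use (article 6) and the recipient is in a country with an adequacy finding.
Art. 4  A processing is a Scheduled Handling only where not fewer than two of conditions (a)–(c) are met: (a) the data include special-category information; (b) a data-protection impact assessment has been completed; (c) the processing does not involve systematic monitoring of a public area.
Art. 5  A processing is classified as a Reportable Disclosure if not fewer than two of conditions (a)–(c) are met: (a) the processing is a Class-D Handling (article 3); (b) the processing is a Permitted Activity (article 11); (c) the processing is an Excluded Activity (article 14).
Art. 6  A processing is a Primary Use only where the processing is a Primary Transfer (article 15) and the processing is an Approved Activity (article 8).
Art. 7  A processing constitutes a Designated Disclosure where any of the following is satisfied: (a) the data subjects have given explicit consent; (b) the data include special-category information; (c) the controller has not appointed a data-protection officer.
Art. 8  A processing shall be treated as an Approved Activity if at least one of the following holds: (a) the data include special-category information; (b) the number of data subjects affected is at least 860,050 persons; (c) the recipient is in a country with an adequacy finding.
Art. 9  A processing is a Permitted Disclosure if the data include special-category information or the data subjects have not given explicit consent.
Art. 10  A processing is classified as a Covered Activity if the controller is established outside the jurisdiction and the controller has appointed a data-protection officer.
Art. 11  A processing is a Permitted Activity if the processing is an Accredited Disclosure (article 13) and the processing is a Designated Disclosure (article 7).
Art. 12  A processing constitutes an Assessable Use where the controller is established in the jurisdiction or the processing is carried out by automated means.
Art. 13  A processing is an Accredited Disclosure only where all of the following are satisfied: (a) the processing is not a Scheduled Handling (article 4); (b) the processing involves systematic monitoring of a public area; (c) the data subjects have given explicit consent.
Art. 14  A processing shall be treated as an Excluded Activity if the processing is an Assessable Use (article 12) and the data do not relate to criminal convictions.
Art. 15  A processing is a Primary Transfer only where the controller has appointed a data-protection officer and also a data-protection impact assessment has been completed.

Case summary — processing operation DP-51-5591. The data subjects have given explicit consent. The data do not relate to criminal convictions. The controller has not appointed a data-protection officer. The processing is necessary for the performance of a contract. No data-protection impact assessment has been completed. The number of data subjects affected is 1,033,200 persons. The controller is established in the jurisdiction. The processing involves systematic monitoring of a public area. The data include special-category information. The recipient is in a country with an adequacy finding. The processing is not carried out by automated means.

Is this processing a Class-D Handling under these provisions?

No

article 15 — Primary Transfer: [the controller has appointed a data-protection officer? no] AND [a data-protection impact assessment has been completed? no] → not satisfied.
article 8 — Approved Activity: [the data include special-category information? yes] OR [number of data subjects affected: 1,033,200 persons ≥ 860,050 persons? yes] OR [the recipient is in a country with an adequacy finding? yes] → satisfied.
article 6 — Primary Use: [Primary Transfer (article 15)? no] AND [Approved Activity (article 8)? yes] → not satisfied.
article 3 — Class-D Handling: [Primary Use (article 6)? no] AND [the recipient is in a country with an adequacy finding? yes] → not satisfied.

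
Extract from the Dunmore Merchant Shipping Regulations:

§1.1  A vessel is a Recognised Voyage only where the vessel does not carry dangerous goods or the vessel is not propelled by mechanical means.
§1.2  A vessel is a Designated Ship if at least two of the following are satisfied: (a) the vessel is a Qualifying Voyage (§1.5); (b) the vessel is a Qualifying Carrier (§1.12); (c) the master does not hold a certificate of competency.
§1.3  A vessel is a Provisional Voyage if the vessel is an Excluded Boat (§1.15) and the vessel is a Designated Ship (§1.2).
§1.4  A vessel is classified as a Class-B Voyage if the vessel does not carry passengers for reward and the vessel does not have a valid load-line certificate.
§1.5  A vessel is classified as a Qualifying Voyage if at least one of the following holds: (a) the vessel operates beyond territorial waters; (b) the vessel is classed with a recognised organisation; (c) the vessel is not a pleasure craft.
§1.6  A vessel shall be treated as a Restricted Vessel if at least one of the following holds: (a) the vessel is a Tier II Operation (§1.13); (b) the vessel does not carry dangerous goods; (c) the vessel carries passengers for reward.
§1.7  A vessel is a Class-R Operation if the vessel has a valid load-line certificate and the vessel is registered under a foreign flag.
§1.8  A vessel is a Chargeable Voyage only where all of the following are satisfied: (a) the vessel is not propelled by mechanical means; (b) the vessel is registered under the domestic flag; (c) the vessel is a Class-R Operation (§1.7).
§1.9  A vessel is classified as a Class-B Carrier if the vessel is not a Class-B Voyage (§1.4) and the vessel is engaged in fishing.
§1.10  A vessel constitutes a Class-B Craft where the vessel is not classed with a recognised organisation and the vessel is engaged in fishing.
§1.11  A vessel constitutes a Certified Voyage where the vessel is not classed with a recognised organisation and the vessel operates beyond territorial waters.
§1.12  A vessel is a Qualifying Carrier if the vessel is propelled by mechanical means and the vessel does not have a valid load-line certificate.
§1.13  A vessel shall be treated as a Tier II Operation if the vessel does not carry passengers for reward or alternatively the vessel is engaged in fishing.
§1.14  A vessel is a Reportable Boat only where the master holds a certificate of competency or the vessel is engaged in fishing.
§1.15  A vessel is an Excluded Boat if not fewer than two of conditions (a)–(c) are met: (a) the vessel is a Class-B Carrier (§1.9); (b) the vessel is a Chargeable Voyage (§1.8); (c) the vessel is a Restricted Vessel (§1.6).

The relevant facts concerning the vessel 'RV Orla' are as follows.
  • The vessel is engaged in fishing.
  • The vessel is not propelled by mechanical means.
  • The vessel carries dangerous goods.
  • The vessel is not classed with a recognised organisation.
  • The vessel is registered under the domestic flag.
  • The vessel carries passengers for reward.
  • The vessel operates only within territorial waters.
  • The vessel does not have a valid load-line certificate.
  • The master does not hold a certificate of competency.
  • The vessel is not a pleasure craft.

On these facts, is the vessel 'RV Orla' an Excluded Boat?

Yes

Under §1.4: the vessel does not carry passengers for reward? no; and the vessel does not have a valid load-line certificate? yes. So the vessel is not a Class-B Voyage.
Under §1.9: not a Class-B Voyage (§1.4)? yes; and the vessel is engaged in fishing? yes. So the vessel is a Class-B Carrier.
Under §1.7: the vessel has a valid load-line certificate? no; and the vessel is registered under a foreign flag? no. So the vessel is not a Class-R Operation.
Under §1.8: the vessel is not propelled by mechanical means? yes; and the vessel is registered under the domestic flag? yes; and Class-R Operation (§1.7)? no. So the vessel is not a Chargeable Voyage.
Under §1.13: the vessel does not carry passengers for reward? no; or the vessel is engaged in fishing? yes. So the vessel is a Tier II Operation.
Under §1.6: Tier II Operation (§1.13)? yes; or the vessel does not carry dangerous goods? no; or the vessel carries passengers for reward? yes. So the vessel is a Restricted Vessel.
Under §1.15: Class-B Carrier (§1.9)? yes; Chargeable Voyage (§1.8)? no; Restricted Vessel (§1.6)? yes — 2 of 3 hold (need ≥2) → satisfied.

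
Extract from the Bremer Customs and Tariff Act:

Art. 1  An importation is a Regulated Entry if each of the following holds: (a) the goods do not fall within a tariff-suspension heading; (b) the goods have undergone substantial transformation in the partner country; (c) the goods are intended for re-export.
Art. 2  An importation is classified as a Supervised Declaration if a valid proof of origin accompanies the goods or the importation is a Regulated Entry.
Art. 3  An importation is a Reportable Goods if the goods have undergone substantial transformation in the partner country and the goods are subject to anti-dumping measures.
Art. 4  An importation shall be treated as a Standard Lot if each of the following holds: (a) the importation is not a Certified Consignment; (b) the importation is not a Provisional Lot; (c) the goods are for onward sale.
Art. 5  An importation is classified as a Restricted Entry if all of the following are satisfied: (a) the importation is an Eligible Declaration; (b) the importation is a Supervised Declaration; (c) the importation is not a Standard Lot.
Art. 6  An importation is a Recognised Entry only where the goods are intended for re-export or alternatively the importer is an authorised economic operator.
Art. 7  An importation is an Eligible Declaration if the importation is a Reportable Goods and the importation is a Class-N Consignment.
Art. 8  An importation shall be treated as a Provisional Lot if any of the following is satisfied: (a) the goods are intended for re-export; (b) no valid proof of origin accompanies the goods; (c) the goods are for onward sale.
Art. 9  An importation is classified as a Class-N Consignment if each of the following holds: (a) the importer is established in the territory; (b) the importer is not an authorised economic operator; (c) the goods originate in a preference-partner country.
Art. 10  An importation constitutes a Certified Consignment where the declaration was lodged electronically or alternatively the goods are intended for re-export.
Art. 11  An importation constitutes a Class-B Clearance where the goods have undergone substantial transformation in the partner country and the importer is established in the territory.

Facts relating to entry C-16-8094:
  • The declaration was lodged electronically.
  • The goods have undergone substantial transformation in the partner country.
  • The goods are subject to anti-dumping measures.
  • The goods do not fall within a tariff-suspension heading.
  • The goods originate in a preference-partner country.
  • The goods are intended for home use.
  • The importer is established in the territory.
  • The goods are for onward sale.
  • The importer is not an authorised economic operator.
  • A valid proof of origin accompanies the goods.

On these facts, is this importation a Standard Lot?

No

Under article 10: the declaration was lodged electronically? yes; or the goods are intended for re-export? no. So the importation is a Certified Consignment.
Under article 8: the goods are intended for re-export? no; or no valid proof of origin accompanies the goods? no; or the goods are for onward sale? yes. So the importation is a Provisional Lot.
Under article 4: not a Certified Consignment (article 10)? no; and not a Provisional Lot (article 8)? no; and the goods are for onward sale? yes. So the importation is not a Standard Lot.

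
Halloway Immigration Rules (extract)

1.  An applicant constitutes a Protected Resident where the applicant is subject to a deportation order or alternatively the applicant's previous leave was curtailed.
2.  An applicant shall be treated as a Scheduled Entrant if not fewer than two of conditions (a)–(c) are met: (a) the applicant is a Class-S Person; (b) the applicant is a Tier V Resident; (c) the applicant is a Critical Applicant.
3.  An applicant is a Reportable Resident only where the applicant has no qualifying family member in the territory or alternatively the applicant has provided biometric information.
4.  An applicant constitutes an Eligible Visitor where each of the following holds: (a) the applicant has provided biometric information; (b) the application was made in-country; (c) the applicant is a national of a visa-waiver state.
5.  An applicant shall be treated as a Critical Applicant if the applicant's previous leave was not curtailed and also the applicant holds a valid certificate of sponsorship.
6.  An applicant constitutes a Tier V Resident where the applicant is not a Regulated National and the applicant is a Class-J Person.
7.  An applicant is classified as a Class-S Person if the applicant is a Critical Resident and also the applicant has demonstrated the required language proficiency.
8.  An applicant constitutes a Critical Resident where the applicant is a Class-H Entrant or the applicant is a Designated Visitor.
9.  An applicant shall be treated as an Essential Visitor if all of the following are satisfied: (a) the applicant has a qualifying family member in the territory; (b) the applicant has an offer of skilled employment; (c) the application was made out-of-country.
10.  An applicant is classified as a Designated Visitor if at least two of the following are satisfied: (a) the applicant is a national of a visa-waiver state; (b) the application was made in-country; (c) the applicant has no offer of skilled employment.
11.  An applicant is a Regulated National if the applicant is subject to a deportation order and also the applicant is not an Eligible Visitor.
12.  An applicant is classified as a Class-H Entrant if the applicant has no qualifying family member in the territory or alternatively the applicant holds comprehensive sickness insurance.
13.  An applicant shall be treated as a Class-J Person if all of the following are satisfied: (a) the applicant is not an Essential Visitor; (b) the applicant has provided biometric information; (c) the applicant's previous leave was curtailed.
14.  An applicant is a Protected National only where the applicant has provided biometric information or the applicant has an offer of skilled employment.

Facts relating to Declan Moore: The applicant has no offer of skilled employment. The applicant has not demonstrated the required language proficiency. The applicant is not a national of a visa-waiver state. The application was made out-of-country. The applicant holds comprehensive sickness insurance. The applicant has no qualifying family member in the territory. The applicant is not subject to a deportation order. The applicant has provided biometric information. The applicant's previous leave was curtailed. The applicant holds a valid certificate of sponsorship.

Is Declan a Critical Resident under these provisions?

Yes

paragraph 12 — Class-H Entrant: [the applicant has no qualifying family member in the territory? yes] OR [the applicant holds comprehensive sickness insurance? yes] → satisfied.
paragraph 10 — Designated Visitor: the applicant is a national of a visa-waiver state? no; the application was made in-country? no; the applicant has no offer of skilled employment? yes — 1 of 3 hold (need ≥2) → not satisfied.
paragraph 8 — Critical Resident: [Class-H Entrant (paragraph 12)? yes] OR [Designated Visitor (paragraph 10)? no] → satisfied.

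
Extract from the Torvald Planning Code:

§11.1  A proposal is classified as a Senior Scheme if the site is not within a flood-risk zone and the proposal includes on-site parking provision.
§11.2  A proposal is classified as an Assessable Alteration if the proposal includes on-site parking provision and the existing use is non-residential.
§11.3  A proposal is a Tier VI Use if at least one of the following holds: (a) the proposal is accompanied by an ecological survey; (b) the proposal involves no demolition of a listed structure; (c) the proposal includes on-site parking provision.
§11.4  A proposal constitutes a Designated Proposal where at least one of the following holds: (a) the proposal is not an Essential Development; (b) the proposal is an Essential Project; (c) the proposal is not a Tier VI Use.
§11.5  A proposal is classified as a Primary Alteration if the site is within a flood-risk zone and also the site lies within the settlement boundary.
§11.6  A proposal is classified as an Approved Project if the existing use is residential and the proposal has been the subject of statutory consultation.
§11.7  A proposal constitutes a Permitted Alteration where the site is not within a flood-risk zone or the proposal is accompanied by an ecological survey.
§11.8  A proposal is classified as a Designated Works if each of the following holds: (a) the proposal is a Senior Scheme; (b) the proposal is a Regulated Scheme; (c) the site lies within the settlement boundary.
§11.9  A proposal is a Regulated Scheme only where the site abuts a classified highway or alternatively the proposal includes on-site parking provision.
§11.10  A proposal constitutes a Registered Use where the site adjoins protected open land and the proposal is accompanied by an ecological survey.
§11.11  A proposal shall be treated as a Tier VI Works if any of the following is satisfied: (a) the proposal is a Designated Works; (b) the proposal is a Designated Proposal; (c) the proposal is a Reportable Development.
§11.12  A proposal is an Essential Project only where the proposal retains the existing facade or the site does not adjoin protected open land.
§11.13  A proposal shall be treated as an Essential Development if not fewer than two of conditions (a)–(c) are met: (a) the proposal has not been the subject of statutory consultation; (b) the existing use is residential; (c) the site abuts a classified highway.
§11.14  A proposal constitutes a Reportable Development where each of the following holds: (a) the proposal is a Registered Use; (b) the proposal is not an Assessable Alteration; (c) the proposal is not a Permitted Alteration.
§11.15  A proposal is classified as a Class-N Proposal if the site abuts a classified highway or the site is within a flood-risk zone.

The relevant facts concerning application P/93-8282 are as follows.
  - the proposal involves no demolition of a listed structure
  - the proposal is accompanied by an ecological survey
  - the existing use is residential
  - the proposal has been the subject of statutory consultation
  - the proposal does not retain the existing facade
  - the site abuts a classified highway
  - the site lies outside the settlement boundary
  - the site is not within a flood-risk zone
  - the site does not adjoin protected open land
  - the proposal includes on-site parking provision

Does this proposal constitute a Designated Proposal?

Under §11.13: the proposal has not been the subject of statutory consultation? no; the existing use is residential? yes; the site abuts a classified highway? yes — 2 of 3 hold (need ≥2) → satisfied.
Under §11.12: the proposal retains the existing facade? no; or the site does not adjoin protected open land? yes. So the proposal is an Essential Project.
Under §11.3: the proposal is accompanied by an ecological survey? yes; or the proposal involves no demolition of a listed structure? yes; or the proposal includes on-site parking provision? yes. So the proposal is a Tier VI Use.
Under §11.4: not an Essential Development (§11.13)? no; or Essential Project (§11.12)? yes; or not a Tier VI Use (§11.3)? no. So the proposal is a Designated Proposal.

Yes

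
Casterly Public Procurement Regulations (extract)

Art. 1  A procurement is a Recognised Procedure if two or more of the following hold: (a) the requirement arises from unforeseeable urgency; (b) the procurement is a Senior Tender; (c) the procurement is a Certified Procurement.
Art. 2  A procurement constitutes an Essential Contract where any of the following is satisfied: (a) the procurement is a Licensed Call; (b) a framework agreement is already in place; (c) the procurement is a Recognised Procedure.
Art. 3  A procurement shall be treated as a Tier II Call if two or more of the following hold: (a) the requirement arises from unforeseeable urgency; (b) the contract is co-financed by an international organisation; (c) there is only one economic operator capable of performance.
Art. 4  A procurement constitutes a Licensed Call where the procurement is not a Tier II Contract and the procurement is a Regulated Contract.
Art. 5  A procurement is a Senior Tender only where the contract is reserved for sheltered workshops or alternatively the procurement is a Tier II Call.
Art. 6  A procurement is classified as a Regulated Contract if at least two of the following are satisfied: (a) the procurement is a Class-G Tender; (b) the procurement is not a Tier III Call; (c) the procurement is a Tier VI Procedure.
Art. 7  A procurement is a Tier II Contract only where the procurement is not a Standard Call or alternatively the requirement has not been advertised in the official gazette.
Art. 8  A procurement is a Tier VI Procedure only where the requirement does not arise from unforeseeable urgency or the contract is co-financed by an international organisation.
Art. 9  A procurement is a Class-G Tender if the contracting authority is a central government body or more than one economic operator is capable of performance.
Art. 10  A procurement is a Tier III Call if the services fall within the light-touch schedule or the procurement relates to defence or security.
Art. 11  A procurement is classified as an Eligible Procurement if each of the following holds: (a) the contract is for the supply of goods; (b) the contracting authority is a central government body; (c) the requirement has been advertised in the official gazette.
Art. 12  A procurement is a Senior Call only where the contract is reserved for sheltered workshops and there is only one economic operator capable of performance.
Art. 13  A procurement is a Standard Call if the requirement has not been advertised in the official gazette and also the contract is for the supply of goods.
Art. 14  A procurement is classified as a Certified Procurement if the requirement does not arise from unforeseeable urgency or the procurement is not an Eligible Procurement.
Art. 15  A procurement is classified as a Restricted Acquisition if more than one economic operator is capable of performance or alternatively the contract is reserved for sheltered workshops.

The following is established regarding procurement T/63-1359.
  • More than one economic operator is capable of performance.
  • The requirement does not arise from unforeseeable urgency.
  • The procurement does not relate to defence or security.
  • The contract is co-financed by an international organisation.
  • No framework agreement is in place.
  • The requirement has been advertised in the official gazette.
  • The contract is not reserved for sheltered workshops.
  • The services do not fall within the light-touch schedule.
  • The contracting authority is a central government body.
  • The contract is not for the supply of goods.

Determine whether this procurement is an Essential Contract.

Under article 13: the requirement has not been advertised in the official gazette? no; and the contract is for the supply of goods? no. So the procurement is not a Standard Call.
Under article 7: not a Standard Call (article 13)? yes; or the requirement has not been advertised in the official gazette? no. So the procurement is a Tier II Contract.
Under article 9: the contracting authority is a central government body? yes; or more than one economic operator is capable of performance? yes. So the procurement is a Class-G Tender.
Under article 10: the services fall within the light-touch schedule? no; or the procurement relates to defence or security? no. So the procurement is not a Tier III Call.
Under article 8: the requirement does not arise from unforeseeable urgency? yes; or the contract is co-financed by an international organisation? yes. So the procurement is a Tier VI Procedure.
Under article 6: Class-G Tender (article 9)? yes; not a Tier III Call (article 10)? yes; Tier VI Procedure (article 8)? yes — 3 of 3 hold (need ≥2) → satisfied.
Under article 4: not a Tier II Contract (article 7)? no; and Regulated Contract (article 6)? yes. So the procurement is not a Licensed Call.
Under article 3: the requirement arises from unforeseeable urgency? no; the contract is co-financed by an international organisation? yes; there is only one economic operator capable of performance? no — 1 of 3 hold (need ≥2) → not satisfied.
Under article 5: the contract is reserved for sheltered workshops? no; or Tier II Call (article 3)? no. So the procurement is not a Senior Tender.
Under article 11: the contract is for the supply of goods? no; and the contracting authority is a central government body? yes; and the requirement has been advertised in the official gazette? yes. So the procurement is not an Eligible Procurement.
Under article 14: the requirement does not arise from unforeseeable urgency? yes; or not an Eligible Procurement (article 11)? yes. So the procurement is a Certified Procurement.
Under article 1: the requirement arises from unforeseeable urgency? no; Senior Tender (article 5)? no; Certified Procurement (article 14)? yes — 1 of 3 hold (need ≥2) → not satisfied.
Under article 2: Licensed Call (article 4)? no; or a framework agreement is already in place? no; or Recognised Procedure (article 1)? no. So the procurement is not an Essential Contract.

No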